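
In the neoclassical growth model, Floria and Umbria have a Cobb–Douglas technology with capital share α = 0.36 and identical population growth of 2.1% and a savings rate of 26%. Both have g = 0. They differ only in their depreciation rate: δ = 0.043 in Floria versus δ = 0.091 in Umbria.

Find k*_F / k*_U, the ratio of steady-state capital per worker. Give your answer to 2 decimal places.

Steady-state k* = [s/(n + δ)]^(1/(1−α)), so the ratio is [ (s_F/(n + δ)_F) / (s_U/(n + δ)_U) ]^1.5625.
s_F/(n + δ)_F = 0.26/0.064 = 4.0625; s_U/(n + δ)_U = 0.26/0.112 = 2.3214.
Ratio = (4.0625/2.3214)^1.5625 = 1.7500^1.5625 ≈ 2.3974

ratio ≈ 2.40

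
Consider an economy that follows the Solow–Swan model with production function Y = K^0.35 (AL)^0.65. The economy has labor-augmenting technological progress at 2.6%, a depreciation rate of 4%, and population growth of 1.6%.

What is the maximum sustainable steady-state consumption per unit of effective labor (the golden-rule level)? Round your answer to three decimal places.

c_gold ≈ 1.420

At the golden rule, f'(k) = n + g + δ, so α·k^(α−1) = n + g + δ and k_gold = (α/(n + g + δ))^(1/(1−α)).
k_gold = (0.35/0.082)^(1/0.65) = 4.2683^1.5385 ≈ 9.3250
c_gold = f(k_gold) − (n + g + δ)·k_gold = 2.1846 − 0.082×9.3250 ≈ 1.4200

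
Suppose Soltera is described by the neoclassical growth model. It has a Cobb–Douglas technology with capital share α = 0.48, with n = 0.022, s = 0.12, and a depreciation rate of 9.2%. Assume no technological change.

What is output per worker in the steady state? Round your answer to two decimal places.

In steady state, investment equals break-even investment: s·k^α = (n + δ)·k.
Dividing both sides by k: k^(1−α) = s / (n + δ).
k^0.52 = 0.12 / (0.022 + 0.092) = 0.12 / 0.114 = 1.0526
k* = 1.0526^(1/0.52) ≈ 1.1036
y* = (k*)^α = 1.1036^0.48 ≈ 1.0485

y* = 1.05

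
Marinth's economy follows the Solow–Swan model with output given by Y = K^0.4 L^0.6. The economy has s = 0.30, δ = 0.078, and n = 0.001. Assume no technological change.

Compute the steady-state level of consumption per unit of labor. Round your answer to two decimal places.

c* ≈ 1.70

In steady state, investment equals break-even investment: s·k^α = (n + δ)·k.
Dividing both sides by k: k^(1−α) = s / (n + δ).
k^0.6 = 0.30 / (0.001 + 0.078) = 0.30 / 0.079 = 3.7975
k* = 3.7975^(1/0.6) ≈ 9.2434
y* = (k*)^α = 9.2434^0.4 ≈ 2.4341
c* = (1 − s)·y* = (1 − 0.30) × 2.4341 ≈ 1.7039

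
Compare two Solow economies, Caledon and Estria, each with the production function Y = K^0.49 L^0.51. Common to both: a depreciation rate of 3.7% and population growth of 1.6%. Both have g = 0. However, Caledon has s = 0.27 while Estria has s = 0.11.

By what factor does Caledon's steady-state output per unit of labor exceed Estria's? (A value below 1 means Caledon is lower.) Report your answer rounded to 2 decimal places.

Steady-state y* = [s/(n + δ)]^(α/(1−α)), so the ratio is [ (s_C/(n + δ)_C) / (s_E/(n + δ)_E) ]^0.9608.
s_C/(n + δ)_C = 0.27/0.053 = 5.0943; s_E/(n + δ)_E = 0.11/0.053 = 2.0755.
Ratio = (5.0943/2.0755)^0.9608 = 2.4545^0.9608 ≈ 2.3696

ratio ≈ 2.37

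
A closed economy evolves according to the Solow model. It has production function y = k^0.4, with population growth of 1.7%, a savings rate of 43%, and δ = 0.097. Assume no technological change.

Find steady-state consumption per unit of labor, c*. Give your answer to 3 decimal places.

c* = 1.381

At the steady state, Δk = 0, so s·k^α = (n + δ)·k.
Dividing both sides by k: k^(1−α) = s / (n + δ).
k^0.6 = 0.43 / (0.017 + 0.097) = 0.43 / 0.114 = 3.7719
k* = 3.7719^(1/0.6) ≈ 9.1397
y* = (k*)^α = 9.1397^0.4 ≈ 2.4231
c* = (1 − s)·y* = (1 − 0.43) × 2.4231 ≈ 1.3812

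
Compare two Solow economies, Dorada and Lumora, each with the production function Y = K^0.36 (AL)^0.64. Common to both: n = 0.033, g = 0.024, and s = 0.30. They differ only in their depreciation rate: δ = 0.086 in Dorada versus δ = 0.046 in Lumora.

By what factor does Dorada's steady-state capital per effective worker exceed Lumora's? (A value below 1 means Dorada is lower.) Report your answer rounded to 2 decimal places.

k*_D / k*_L ≈ 0.60

Steady-state k* = [s/(n + g + δ)]^(1/(1−α)), so the ratio is [ (s_D/(n + g + δ)_D) / (s_L/(n + g + δ)_L) ]^1.5625.
s_D/(n + g + δ)_D = 0.30/0.143 = 2.0979; s_L/(n + g + δ)_L = 0.30/0.103 = 2.9126.
Ratio = (2.0979/2.9126)^1.5625 = 0.7203^1.5625 ≈ 0.5989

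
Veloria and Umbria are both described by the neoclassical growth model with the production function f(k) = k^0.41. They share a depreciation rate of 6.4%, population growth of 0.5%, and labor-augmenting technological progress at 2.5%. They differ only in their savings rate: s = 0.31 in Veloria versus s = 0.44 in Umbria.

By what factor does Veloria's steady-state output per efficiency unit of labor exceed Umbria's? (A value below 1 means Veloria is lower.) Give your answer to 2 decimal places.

y*_V / y*_U ≈ 0.78

Steady-state y* = [s/(n + g + δ)]^(α/(1−α)), so the ratio is [ (s_V/(n + g + δ)_V) / (s_U/(n + g + δ)_U) ]^0.6949.
s_V/(n + g + δ)_V = 0.31/0.094 = 3.2979; s_U/(n + g + δ)_U = 0.44/0.094 = 4.6809.
Ratio = (3.2979/4.6809)^0.6949 = 0.7045^0.6949 ≈ 0.7840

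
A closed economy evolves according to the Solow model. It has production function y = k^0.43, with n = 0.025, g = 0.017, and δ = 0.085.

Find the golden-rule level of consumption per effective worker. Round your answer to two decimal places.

At the golden rule, f'(k) = n + g + δ, so α·k^(α−1) = n + g + δ and k_gold = (α/(n + g + δ))^(1/(1−α)).
k_gold = (0.43/0.127)^(1/0.57) = 3.3858^1.7544 ≈ 8.4965
c_gold = f(k_gold) − (n + g + δ)·k_gold = 2.5094 − 0.127×8.4965 ≈ 1.4303

c_gold ≈ 1.43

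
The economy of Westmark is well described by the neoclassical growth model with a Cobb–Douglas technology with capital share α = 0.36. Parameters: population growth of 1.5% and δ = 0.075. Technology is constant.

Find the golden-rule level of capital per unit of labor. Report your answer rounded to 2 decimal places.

The golden rule sets f'(k) = n + δ, i.e. α·k^(α−1) = n + δ.
So k^(1−α) = α / (n + δ) = 0.36 / 0.090 = 4.0000.
k_gold = 4.0000^(1/0.64) ≈ 8.7241

k_gold ≈ 8.72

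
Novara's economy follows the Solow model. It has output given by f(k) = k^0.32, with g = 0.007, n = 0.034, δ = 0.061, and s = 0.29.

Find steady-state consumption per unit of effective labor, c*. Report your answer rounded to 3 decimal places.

c* ≈ 1.161

Steady state requires s·f(k) = (n + g + δ)·k, i.e. s·k^α = (n + g + δ)·k.
Dividing both sides by k: k^(1−α) = s / (n + g + δ).
k^0.68 = 0.29 / (0.034 + 0.007 + 0.061) = 0.29 / 0.102 = 2.8431
k* = 2.8431^(1/0.68) ≈ 4.6488
y* = (k*)^α = 4.6488^0.32 ≈ 1.6351
c* = (1 − s)·y* = (1 − 0.29) × 1.6351 ≈ 1.1609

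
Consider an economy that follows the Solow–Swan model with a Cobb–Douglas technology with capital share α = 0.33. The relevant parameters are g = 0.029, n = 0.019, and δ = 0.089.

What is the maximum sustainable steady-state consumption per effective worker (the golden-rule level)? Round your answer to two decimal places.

c_gold ≈ 1.03

At the golden rule, f'(k) = n + g + δ, so α·k^(α−1) = n + g + δ and k_gold = (α/(n + g + δ))^(1/(1−α)).
k_gold = (0.33/0.137)^(1/0.67) = 2.4088^1.4925 ≈ 3.7140
c_gold = f(k_gold) − (n + g + δ)·k_gold = 1.5419 − 0.137×3.7140 ≈ 1.0331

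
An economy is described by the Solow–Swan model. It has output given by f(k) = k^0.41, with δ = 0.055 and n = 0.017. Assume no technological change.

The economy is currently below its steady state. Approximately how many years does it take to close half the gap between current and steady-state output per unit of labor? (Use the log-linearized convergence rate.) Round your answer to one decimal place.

about 16.3 years

Near the steady state the convergence rate is λ = (1 − α)(n + δ).
λ = (1 − 0.41) × 0.072 = 0.59 × 0.072 = 0.04248
Half-life = ln 2 / λ = 0.6931 / 0.04248 ≈ 16.32 years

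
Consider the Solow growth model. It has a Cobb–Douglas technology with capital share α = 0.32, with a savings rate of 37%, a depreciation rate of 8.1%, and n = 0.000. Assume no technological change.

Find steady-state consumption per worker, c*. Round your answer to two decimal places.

In steady state, investment equals break-even investment: s·k^α = (n + δ)·k.
Rearranging, k^(1−α) = s / (n + δ).
k^0.68 = 0.37 / (0.000 + 0.081) = 0.37 / 0.081 = 4.5679
k* = 4.5679^(1/0.68) ≈ 9.3362
y* = (k*)^α = 9.3362^0.32 ≈ 2.0439
c* = (1 − s)·y* = (1 − 0.37) × 2.0439 ≈ 1.2877

c* ≈ 1.29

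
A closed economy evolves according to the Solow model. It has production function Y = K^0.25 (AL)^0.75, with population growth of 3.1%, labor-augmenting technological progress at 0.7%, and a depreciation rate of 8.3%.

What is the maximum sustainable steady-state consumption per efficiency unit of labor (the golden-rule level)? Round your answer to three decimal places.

c_gold ≈ 0.955

At the golden rule, f'(k) = n + g + δ, so α·k^(α−1) = n + g + δ and k_gold = (α/(n + g + δ))^(1/(1−α)).
k_gold = (0.25/0.121)^(1/0.75) = 2.0661^1.3333 ≈ 2.6314
c_gold = f(k_gold) − (n + g + δ)·k_gold = 1.2736 − 0.121×2.6314 ≈ 0.9552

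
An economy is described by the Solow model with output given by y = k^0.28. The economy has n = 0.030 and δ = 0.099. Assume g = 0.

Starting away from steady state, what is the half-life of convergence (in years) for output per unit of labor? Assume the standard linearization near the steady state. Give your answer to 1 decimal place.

Near the steady state the convergence rate is λ = (1 − α)(n + δ).
λ = (1 − 0.28) × 0.129 = 0.72 × 0.129 = 0.09288
Half-life = ln 2 / λ = 0.6931 / 0.09288 ≈ 7.46 years

t_½ ≈ 7.5 years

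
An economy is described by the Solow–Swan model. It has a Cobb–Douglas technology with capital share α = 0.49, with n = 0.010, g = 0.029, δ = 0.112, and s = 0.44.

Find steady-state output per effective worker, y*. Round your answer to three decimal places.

Steady state requires s·f(k) = (n + g + δ)·k, i.e. s·k^α = (n + g + δ)·k.
Dividing both sides by k: k^(1−α) = s / (n + g + δ).
k^0.51 = 0.44 / (0.010 + 0.029 + 0.112) = 0.44 / 0.151 = 2.9139
k* = 2.9139^(1/0.51) ≈ 8.1421
y* = (k*)^α = 8.1421^0.49 ≈ 2.7942

y* ≈ 2.794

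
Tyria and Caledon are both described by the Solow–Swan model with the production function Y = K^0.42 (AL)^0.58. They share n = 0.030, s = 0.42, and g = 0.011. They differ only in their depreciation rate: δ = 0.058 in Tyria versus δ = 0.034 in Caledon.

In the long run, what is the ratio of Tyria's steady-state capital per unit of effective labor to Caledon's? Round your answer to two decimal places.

Steady-state k* = [s/(n + g + δ)]^(1/(1−α)), so the ratio is [ (s_T/(n + g + δ)_T) / (s_C/(n + g + δ)_C) ]^1.7241.
s_T/(n + g + δ)_T = 0.42/0.099 = 4.2424; s_C/(n + g + δ)_C = 0.42/0.075 = 5.6000.
Ratio = (4.2424/5.6000)^1.7241 = 0.7576^1.7241 ≈ 0.6196

k*_T / k*_C ≈ 0.62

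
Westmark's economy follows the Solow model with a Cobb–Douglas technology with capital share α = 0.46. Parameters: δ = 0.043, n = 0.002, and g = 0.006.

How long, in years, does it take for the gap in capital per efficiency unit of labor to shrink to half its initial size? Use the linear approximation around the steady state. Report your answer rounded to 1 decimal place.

Near the steady state the convergence rate is λ = (1 − α)(n + g + δ).
λ = (1 − 0.46) × 0.051 = 0.54 × 0.051 = 0.02754
Half-life = ln 2 / λ = 0.6931 / 0.02754 ≈ 25.17 years

half-life ≈ 25.2 years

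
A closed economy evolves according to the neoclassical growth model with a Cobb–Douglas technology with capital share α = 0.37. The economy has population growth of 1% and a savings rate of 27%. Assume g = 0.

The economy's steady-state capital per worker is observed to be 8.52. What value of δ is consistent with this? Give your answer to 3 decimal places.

At the steady state, Δk = 0, so s·k^α = (n + δ)·k.
So s / (n + δ) = (k*)^(1−α) = 8.52^0.63 = 3.8564.
Therefore n + δ = s / 3.8564 = 0.27 / 3.8564 = 0.0700, so δ = 0.0700 − 0.010 = 0.0600.

δ ≈ 0.060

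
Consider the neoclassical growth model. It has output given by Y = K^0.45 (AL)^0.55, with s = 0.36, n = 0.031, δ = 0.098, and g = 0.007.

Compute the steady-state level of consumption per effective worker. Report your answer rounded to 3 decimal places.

c* ≈ 1.419

At the steady state, Δk = 0, so s·k^α = (n + g + δ)·k.
Dividing both sides by k: k^(1−α) = s / (n + g + δ).
k^0.55 = 0.36 / (0.031 + 0.007 + 0.098) = 0.36 / 0.136 = 2.6471
k* = 2.6471^(1/0.55) ≈ 5.8705
y* = (k*)^α = 5.8705^0.45 ≈ 2.2177
c* = (1 − s)·y* = (1 − 0.36) × 2.2177 ≈ 1.4193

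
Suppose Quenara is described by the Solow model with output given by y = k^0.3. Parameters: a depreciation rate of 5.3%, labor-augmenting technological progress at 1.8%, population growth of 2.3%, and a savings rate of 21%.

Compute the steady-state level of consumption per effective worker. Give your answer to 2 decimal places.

At the steady state, Δk = 0, so s·k^α = (n + g + δ)·k.
Rearranging, k^(1−α) = s / (n + g + δ).
k^0.7 = 0.21 / (0.023 + 0.018 + 0.053) = 0.21 / 0.094 = 2.2340
k* = 2.2340^(1/0.7) ≈ 3.1528
y* = (k*)^α = 3.1528^0.3 ≈ 1.4113
c* = (1 − s)·y* = (1 − 0.21) × 1.4113 ≈ 1.1149

c* ≈ 1.11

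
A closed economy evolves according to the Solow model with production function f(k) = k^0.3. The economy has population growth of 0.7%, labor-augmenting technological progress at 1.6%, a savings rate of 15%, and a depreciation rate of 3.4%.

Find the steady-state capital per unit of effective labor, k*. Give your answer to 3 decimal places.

k* = 3.984

In steady state, investment equals break-even investment: s·k^α = (n + g + δ)·k.
Rearranging, k^(1−α) = s / (n + g + δ).
k^0.7 = 0.15 / (0.007 + 0.016 + 0.034) = 0.15 / 0.057 = 2.6316
k* = 2.6316^(1/0.7) ≈ 3.9840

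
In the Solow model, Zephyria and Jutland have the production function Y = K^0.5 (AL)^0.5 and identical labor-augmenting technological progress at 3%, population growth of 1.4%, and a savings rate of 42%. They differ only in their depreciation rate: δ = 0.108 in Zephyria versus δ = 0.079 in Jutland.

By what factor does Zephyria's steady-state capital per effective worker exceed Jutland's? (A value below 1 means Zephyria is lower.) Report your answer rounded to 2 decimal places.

k*_Z / k*_J ≈ 0.65

Steady-state k* = [s/(n + g + δ)]^(1/(1−α)), so the ratio is [ (s_Z/(n + g + δ)_Z) / (s_J/(n + g + δ)_J) ]^2.
s_Z/(n + g + δ)_Z = 0.42/0.152 = 2.7632; s_J/(n + g + δ)_J = 0.42/0.123 = 3.4146.
Ratio = (2.7632/3.4146)^2 = 0.8092^2 ≈ 0.6548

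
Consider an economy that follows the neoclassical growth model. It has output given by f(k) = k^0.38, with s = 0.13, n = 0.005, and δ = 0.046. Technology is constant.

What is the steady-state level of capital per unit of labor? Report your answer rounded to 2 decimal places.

At the steady state, Δk = 0, so s·k^α = (n + δ)·k.
Rearranging, k^(1−α) = s / (n + δ).
k^0.62 = 0.13 / (0.005 + 0.046) = 0.13 / 0.051 = 2.5490
k* = 2.5490^(1/0.62) ≈ 4.5231

k* ≈ 4.52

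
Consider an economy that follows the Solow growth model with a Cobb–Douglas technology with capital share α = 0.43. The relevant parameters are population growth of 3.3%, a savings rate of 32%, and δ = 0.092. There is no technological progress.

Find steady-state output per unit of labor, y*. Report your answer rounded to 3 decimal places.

Steady state requires s·f(k) = (n + δ)·k, i.e. s·k^α = (n + δ)·k.
Rearranging, k^(1−α) = s / (n + δ).
k^0.57 = 0.32 / (0.033 + 0.092) = 0.32 / 0.125 = 2.5600
k* = 2.5600^(1/0.57) ≈ 5.2025
y* = (k*)^α = 5.2025^0.43 ≈ 2.0322

y* ≈ 2.032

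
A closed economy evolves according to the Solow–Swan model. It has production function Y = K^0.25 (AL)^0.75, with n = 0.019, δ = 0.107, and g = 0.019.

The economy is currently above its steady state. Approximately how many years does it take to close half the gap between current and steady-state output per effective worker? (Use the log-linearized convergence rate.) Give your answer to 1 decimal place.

about 6.4 years

Near the steady state the convergence rate is λ = (1 − α)(n + g + δ).
λ = (1 − 0.25) × 0.145 = 0.75 × 0.145 = 0.10875
Half-life = ln 2 / λ = 0.6931 / 0.10875 ≈ 6.37 years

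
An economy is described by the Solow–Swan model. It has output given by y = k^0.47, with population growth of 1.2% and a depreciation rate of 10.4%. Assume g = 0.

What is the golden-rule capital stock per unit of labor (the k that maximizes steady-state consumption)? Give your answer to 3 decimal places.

The golden rule sets f'(k) = n + δ, i.e. α·k^(α−1) = n + δ.
So k^(1−α) = α / (n + δ) = 0.47 / 0.116 = 4.0517.
k_gold = 4.0517^(1/0.53) ≈ 14.0115

k_gold ≈ 14.012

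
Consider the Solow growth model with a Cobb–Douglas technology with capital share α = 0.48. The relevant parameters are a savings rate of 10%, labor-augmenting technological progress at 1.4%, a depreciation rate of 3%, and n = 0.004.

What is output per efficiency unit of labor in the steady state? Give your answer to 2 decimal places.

y* = 1.97

At the steady state, Δk = 0, so s·k^α = (n + g + δ)·k.
Dividing both sides by k: k^(1−α) = s / (n + g + δ).
k^0.52 = 0.10 / (0.004 + 0.014 + 0.030) = 0.10 / 0.048 = 2.0833
k* = 2.0833^(1/0.52) ≈ 4.1019
y* = (k*)^α = 4.1019^0.48 ≈ 1.9689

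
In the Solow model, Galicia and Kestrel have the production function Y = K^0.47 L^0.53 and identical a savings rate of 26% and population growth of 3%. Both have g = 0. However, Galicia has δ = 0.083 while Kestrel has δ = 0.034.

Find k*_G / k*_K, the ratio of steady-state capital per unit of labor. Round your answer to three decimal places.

Steady-state k* = [s/(n + δ)]^(1/(1−α)), so the ratio is [ (s_G/(n + δ)_G) / (s_K/(n + δ)_K) ]^1.8868.
s_G/(n + δ)_G = 0.26/0.113 = 2.3009; s_K/(n + δ)_K = 0.26/0.064 = 4.0625.
Ratio = (2.3009/4.0625)^1.8868 = 0.5664^1.8868 ≈ 0.3421

k*_G / k*_K ≈ 0.342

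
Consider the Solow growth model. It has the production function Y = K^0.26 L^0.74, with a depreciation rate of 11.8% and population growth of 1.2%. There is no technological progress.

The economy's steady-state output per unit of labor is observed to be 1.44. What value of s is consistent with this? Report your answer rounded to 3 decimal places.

s ≈ 0.367

At the steady state, Δk = 0, so s·k^α = (n + δ)·k.
Since y* = [s/(n + δ)]^(α/(1−α)), we have s/(n + δ) = (y*)^((1−α)/α) = 1.44^2.8462 = 2.8231.
Therefore s = 2.8231 × (n + δ) = 2.8231 × 0.130 = 0.3670.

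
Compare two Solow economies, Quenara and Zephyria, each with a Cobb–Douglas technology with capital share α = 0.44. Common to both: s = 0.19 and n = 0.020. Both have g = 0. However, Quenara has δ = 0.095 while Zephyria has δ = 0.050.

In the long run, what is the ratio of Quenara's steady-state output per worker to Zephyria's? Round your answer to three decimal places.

Steady-state y* = [s/(n + δ)]^(α/(1−α)), so the ratio is [ (s_Q/(n + δ)_Q) / (s_Z/(n + δ)_Z) ]^0.7857.
s_Q/(n + δ)_Q = 0.19/0.115 = 1.6522; s_Z/(n + δ)_Z = 0.19/0.070 = 2.7143.
Ratio = (1.6522/2.7143)^0.7857 = 0.6087^0.7857 ≈ 0.6770

ratio ≈ 0.677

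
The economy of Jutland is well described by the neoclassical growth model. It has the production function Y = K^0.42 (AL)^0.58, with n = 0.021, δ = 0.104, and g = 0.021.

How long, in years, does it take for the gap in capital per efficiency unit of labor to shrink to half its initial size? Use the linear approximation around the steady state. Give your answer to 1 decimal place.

Near the steady state the convergence rate is λ = (1 − α)(n + g + δ).
λ = (1 − 0.42) × 0.146 = 0.58 × 0.146 = 0.08468
Half-life = ln 2 / λ = 0.6931 / 0.08468 ≈ 8.18 years

about 8.2 years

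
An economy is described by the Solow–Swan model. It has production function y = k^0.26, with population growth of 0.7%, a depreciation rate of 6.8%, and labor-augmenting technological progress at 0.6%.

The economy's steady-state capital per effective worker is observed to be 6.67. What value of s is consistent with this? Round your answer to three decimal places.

s ≈ 0.330

In steady state, investment equals break-even investment: s·k^α = (n + g + δ)·k.
So s / (n + g + δ) = (k*)^(1−α) = 6.67^0.74 = 4.0724.
Therefore s = 4.0724 × (n + g + δ) = 4.0724 × 0.081 = 0.3299.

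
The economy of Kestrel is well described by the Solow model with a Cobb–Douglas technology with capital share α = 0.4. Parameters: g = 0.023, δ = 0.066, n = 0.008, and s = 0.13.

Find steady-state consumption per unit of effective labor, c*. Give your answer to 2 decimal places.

c* = 1.06

Steady state requires s·f(k) = (n + g + δ)·k, i.e. s·k^α = (n + g + δ)·k.
Rearranging, k^(1−α) = s / (n + g + δ).
k^0.6 = 0.13 / (0.008 + 0.023 + 0.066) = 0.13 / 0.097 = 1.3402
k* = 1.3402^(1/0.6) ≈ 1.6291
y* = (k*)^α = 1.6291^0.4 ≈ 1.2156
c* = (1 − s)·y* = (1 − 0.13) × 1.2156 ≈ 1.0576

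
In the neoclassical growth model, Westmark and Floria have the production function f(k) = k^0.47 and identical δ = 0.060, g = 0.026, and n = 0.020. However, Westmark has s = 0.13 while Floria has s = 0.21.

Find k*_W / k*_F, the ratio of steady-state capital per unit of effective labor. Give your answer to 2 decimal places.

k*_W / k*_F ≈ 0.40

Steady-state k* = [s/(n + g + δ)]^(1/(1−α)), so the ratio is [ (s_W/(n + g + δ)_W) / (s_F/(n + g + δ)_F) ]^1.8868.
s_W/(n + g + δ)_W = 0.13/0.106 = 1.2264; s_F/(n + g + δ)_F = 0.21/0.106 = 1.9811.
Ratio = (1.2264/1.9811)^1.8868 = 0.6191^1.8868 ≈ 0.4047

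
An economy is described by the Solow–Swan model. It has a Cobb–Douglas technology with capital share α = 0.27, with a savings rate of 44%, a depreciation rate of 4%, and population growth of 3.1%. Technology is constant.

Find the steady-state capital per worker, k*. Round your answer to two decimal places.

Steady state requires s·f(k) = (n + δ)·k, i.e. s·k^α = (n + δ)·k.
Dividing both sides by k: k^(1−α) = s / (n + δ).
k^0.73 = 0.44 / (0.031 + 0.040) = 0.44 / 0.071 = 6.1972
k* = 6.1972^(1/0.73) ≈ 12.1674

k* ≈ 12.17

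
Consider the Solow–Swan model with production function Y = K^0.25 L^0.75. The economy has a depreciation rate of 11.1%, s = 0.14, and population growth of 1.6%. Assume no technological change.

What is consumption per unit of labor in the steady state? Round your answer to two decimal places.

c* = 0.89

Steady state requires s·f(k) = (n + δ)·k, i.e. s·k^α = (n + δ)·k.
Rearranging, k^(1−α) = s / (n + δ).
k^0.75 = 0.14 / (0.016 + 0.111) = 0.14 / 0.127 = 1.1024
k* = 1.1024^(1/0.75) ≈ 1.1388
y* = (k*)^α = 1.1388^0.25 ≈ 1.0330
c* = (1 − s)·y* = (1 − 0.14) × 1.0330 ≈ 0.8884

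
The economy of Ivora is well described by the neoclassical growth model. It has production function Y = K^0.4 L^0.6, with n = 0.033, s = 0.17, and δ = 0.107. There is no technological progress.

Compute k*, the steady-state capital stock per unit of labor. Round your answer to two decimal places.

k* ≈ 1.38

At the steady state, Δk = 0, so s·k^α = (n + δ)·k.
Dividing both sides by k: k^(1−α) = s / (n + δ).
k^0.6 = 0.17 / (0.033 + 0.107) = 0.17 / 0.140 = 1.2143
k* = 1.2143^(1/0.6) ≈ 1.3821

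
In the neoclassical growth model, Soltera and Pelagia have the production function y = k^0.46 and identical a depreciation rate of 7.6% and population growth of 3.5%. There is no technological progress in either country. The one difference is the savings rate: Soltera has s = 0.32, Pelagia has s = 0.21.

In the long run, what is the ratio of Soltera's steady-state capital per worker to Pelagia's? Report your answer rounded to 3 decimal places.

k*_S / k*_P ≈ 2.182

Steady-state k* = [s/(n + δ)]^(1/(1−α)), so the ratio is [ (s_S/(n + δ)_S) / (s_P/(n + δ)_P) ]^1.8519.
s_S/(n + δ)_S = 0.32/0.111 = 2.8829; s_P/(n + δ)_P = 0.21/0.111 = 1.8919.
Ratio = (2.8829/1.8919)^1.8519 = 1.5238^1.8519 ≈ 2.1815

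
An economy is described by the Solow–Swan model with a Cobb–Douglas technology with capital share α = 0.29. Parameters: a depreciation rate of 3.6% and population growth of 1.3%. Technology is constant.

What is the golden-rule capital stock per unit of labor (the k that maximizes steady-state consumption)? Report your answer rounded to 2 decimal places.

k_gold ≈ 12.24

The golden rule sets f'(k) = n + δ, i.e. α·k^(α−1) = n + δ.
So k^(1−α) = α / (n + δ) = 0.29 / 0.049 = 5.9184.
k_gold = 5.9184^(1/0.71) ≈ 12.2352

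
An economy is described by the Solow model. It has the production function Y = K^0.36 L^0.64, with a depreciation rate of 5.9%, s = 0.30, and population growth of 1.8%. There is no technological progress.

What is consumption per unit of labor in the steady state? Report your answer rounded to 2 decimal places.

At the steady state, Δk = 0, so s·k^α = (n + δ)·k.
Dividing both sides by k: k^(1−α) = s / (n + δ).
k^0.64 = 0.30 / (0.018 + 0.059) = 0.30 / 0.077 = 3.8961
k* = 3.8961^(1/0.64) ≈ 8.3726
y* = (k*)^α = 8.3726^0.36 ≈ 2.1490
c* = (1 − s)·y* = (1 − 0.30) × 2.1490 ≈ 1.5043

c* ≈ 1.50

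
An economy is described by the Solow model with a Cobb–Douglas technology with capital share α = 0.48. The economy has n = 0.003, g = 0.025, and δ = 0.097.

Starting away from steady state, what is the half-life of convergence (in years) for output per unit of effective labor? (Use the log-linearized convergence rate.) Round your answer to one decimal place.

about 10.7 years

Near the steady state the convergence rate is λ = (1 − α)(n + g + δ).
λ = (1 − 0.48) × 0.125 = 0.52 × 0.125 = 0.0650
Half-life = ln 2 / λ = 0.6931 / 0.0650 ≈ 10.66 years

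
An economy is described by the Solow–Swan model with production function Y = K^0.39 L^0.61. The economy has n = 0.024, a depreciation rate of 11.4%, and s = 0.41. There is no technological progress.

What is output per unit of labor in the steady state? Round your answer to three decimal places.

At the steady state, Δk = 0, so s·k^α = (n + δ)·k.
Dividing both sides by k: k^(1−α) = s / (n + δ).
k^0.61 = 0.41 / (0.024 + 0.114) = 0.41 / 0.138 = 2.9710
k* = 2.9710^(1/0.61) ≈ 5.9601
y* = (k*)^α = 5.9601^0.39 ≈ 2.0061

y* = 2.006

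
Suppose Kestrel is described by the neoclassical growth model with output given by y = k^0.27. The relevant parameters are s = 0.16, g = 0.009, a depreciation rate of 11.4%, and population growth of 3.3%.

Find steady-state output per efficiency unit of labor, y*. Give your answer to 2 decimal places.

y* = 1.01

At the steady state, Δk = 0, so s·k^α = (n + g + δ)·k.
Dividing both sides by k: k^(1−α) = s / (n + g + δ).
k^0.73 = 0.16 / (0.033 + 0.009 + 0.114) = 0.16 / 0.156 = 1.0256
k* = 1.0256^(1/0.73) ≈ 1.0352
y* = (k*)^α = 1.0352^0.27 ≈ 1.0094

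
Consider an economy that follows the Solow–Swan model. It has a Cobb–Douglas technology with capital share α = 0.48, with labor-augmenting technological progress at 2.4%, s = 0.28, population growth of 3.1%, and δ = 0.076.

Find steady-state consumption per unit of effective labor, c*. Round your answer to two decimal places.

c* ≈ 1.45

In steady state, investment equals break-even investment: s·k^α = (n + g + δ)·k.
Rearranging, k^(1−α) = s / (n + g + δ).
k^0.52 = 0.28 / (0.031 + 0.024 + 0.076) = 0.28 / 0.131 = 2.1374
k* = 2.1374^(1/0.52) ≈ 4.3092
y* = (k*)^α = 4.3092^0.48 ≈ 2.0161
c* = (1 − s)·y* = (1 − 0.28) × 2.0161 ≈ 1.4516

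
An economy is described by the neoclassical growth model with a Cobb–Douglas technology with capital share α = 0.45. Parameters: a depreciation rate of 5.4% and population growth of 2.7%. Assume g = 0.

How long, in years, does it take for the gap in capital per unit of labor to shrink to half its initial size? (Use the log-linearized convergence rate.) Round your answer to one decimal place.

Near the steady state the convergence rate is λ = (1 − α)(n + δ).
λ = (1 − 0.45) × 0.081 = 0.55 × 0.081 = 0.04455
Half-life = ln 2 / λ = 0.6931 / 0.04455 ≈ 15.56 years

t_½ ≈ 15.6 years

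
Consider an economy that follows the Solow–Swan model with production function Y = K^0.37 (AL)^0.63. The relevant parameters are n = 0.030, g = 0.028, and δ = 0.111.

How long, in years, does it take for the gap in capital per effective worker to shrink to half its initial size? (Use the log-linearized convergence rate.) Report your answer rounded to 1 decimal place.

Near the steady state the convergence rate is λ = (1 − α)(n + g + δ).
λ = (1 − 0.37) × 0.169 = 0.63 × 0.169 = 0.10647
Half-life = ln 2 / λ = 0.6931 / 0.10647 ≈ 6.51 years

half-life ≈ 6.5 years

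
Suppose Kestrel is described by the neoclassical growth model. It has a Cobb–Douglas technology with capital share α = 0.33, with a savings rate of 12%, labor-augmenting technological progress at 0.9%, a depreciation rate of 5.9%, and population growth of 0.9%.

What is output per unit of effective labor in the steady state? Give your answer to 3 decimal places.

Steady state requires s·f(k) = (n + g + δ)·k, i.e. s·k^α = (n + g + δ)·k.
Rearranging, k^(1−α) = s / (n + g + δ).
k^0.67 = 0.12 / (0.009 + 0.009 + 0.059) = 0.12 / 0.077 = 1.5584
k* = 1.5584^(1/0.67) ≈ 1.9390
y* = (k*)^α = 1.9390^0.33 ≈ 1.2442

y* ≈ 1.244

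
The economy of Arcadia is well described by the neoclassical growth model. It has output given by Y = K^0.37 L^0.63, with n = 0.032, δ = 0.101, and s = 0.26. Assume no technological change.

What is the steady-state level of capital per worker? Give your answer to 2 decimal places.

At the steady state, Δk = 0, so s·k^α = (n + δ)·k.
Rearranging, k^(1−α) = s / (n + δ).
k^0.63 = 0.26 / (0.032 + 0.101) = 0.26 / 0.133 = 1.9549
k* = 1.9549^(1/0.63) ≈ 2.8980

k* = 2.90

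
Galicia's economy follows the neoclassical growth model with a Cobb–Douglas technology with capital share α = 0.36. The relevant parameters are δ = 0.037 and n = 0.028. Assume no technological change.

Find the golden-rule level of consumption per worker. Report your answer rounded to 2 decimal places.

At the golden rule, f'(k) = n + δ, so α·k^(α−1) = n + δ and k_gold = (α/(n + δ))^(1/(1−α)).
k_gold = (0.36/0.065)^(1/0.64) = 5.5385^1.5625 ≈ 14.5061
c_gold = f(k_gold) − (n + δ)·k_gold = 2.6191 − 0.065×14.5061 ≈ 1.6762

c_gold ≈ 1.68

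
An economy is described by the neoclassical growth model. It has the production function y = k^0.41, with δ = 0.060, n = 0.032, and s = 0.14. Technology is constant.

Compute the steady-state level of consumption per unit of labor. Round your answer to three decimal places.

In steady state, investment equals break-even investment: s·k^α = (n + δ)·k.
Dividing both sides by k: k^(1−α) = s / (n + δ).
k^0.59 = 0.14 / (0.032 + 0.060) = 0.14 / 0.092 = 1.5217
k* = 1.5217^(1/0.59) ≈ 2.0372
y* = (k*)^α = 2.0372^0.41 ≈ 1.3388
c* = (1 − s)·y* = (1 − 0.14) × 1.3388 ≈ 1.1514

c* ≈ 1.151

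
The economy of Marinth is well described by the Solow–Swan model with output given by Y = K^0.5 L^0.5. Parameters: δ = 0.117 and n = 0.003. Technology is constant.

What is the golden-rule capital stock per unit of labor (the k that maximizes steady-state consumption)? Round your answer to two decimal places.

k_gold ≈ 17.36

The golden rule sets f'(k) = n + δ, i.e. α·k^(α−1) = n + δ.
So k^(1−α) = α / (n + δ) = 0.5 / 0.120 = 4.1667.
k_gold = 4.1667^(1/0.5) ≈ 17.3614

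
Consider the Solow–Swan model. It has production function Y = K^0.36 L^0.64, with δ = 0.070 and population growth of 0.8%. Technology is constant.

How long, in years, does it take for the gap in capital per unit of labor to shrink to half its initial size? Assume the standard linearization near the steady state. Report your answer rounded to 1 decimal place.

about 13.9 years

Near the steady state the convergence rate is λ = (1 − α)(n + δ).
λ = (1 − 0.36) × 0.078 = 0.64 × 0.078 = 0.04992
Half-life = ln 2 / λ = 0.6931 / 0.04992 ≈ 13.88 years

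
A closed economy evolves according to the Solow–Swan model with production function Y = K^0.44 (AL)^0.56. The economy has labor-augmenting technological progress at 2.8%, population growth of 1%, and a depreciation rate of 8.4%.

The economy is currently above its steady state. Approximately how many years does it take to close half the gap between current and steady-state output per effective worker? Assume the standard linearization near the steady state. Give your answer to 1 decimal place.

t_½ ≈ 10.1 years

Near the steady state the convergence rate is λ = (1 − α)(n + g + δ).
λ = (1 − 0.44) × 0.122 = 0.56 × 0.122 = 0.06832
Half-life = ln 2 / λ = 0.6931 / 0.06832 ≈ 10.14 years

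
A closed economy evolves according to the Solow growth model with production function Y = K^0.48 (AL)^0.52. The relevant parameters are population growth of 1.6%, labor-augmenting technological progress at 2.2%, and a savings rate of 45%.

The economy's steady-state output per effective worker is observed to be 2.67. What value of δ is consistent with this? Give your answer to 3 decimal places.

δ ≈ 0.117

At the steady state, Δk = 0, so s·k^α = (n + g + δ)·k.
Since y* = [s/(n + g + δ)]^(α/(1−α)), we have s/(n + g + δ) = (y*)^((1−α)/α) = 2.67^1.0833 = 2.8976.
Therefore n + g + δ = s / 2.8976 = 0.45 / 2.8976 = 0.1553, so δ = 0.1553 − 0.038 = 0.1173.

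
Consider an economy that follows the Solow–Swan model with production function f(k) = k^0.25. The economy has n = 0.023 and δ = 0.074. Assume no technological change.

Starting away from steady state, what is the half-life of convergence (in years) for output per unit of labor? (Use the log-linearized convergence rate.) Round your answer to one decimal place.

Near the steady state the convergence rate is λ = (1 − α)(n + δ).
λ = (1 − 0.25) × 0.097 = 0.75 × 0.097 = 0.07275
Half-life = ln 2 / λ = 0.6931 / 0.07275 ≈ 9.53 years

about 9.5 years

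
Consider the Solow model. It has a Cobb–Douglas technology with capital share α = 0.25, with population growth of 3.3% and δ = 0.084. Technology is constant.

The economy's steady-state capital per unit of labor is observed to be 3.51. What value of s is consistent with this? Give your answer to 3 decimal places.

s ≈ 0.300

In steady state, investment equals break-even investment: s·k^α = (n + δ)·k.
So s / (n + δ) = (k*)^(1−α) = 3.51^0.75 = 2.5644.
Therefore s = 2.5644 × (n + δ) = 2.5644 × 0.117 = 0.3000.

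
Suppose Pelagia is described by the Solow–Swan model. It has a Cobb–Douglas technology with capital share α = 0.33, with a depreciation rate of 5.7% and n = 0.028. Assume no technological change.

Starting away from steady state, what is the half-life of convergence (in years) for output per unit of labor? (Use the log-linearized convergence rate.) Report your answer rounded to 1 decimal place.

Near the steady state the convergence rate is λ = (1 − α)(n + δ).
λ = (1 − 0.33) × 0.085 = 0.67 × 0.085 = 0.05695
Half-life = ln 2 / λ = 0.6931 / 0.05695 ≈ 12.17 years

half-life ≈ 12.2 years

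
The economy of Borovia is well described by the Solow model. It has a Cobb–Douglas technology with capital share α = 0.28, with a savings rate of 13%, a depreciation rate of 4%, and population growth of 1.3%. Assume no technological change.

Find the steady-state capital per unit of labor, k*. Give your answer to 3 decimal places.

k* ≈ 3.477

In steady state, investment equals break-even investment: s·k^α = (n + δ)·k.
Dividing both sides by k: k^(1−α) = s / (n + δ).
k^0.72 = 0.13 / (0.013 + 0.040) = 0.13 / 0.053 = 2.4528
k* = 2.4528^(1/0.72) ≈ 3.4769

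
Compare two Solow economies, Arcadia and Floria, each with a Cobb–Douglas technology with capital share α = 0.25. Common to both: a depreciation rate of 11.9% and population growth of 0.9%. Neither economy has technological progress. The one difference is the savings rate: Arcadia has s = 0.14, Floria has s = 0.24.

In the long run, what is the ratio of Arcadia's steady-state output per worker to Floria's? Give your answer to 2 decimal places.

Steady-state y* = [s/(n + δ)]^(α/(1−α)), so the ratio is [ (s_A/(n + δ)_A) / (s_F/(n + δ)_F) ]^0.3333.
s_A/(n + δ)_A = 0.14/0.128 = 1.0938; s_F/(n + δ)_F = 0.24/0.128 = 1.8750.
Ratio = (1.0938/1.8750)^0.3333 = 0.5834^0.3333 ≈ 0.8356

ratio ≈ 0.84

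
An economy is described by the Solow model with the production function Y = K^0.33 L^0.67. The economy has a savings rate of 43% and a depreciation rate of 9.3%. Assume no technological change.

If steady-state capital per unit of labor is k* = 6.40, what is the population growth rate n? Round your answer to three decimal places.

In steady state, investment equals break-even investment: s·k^α = (n + δ)·k.
So s / (n + δ) = (k*)^(1−α) = 6.40^0.67 = 3.4685.
Therefore n + δ = s / 3.4685 = 0.43 / 3.4685 = 0.1240, so n = 0.1240 − 0.093 = 0.0310.

n ≈ 0.031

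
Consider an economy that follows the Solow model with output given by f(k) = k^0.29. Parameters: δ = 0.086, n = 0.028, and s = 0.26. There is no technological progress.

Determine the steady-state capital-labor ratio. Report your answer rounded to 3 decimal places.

k* = 3.194

In steady state, investment equals break-even investment: s·k^α = (n + δ)·k.
Dividing both sides by k: k^(1−α) = s / (n + δ).
k^0.71 = 0.26 / (0.028 + 0.086) = 0.26 / 0.114 = 2.2807
k* = 2.2807^(1/0.71) ≈ 3.1939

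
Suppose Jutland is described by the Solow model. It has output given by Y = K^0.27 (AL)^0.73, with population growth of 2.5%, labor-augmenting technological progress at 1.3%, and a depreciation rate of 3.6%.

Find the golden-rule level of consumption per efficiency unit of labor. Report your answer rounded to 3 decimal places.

At the golden rule, f'(k) = n + g + δ, so α·k^(α−1) = n + g + δ and k_gold = (α/(n + g + δ))^(1/(1−α)).
k_gold = (0.27/0.074)^(1/0.73) = 3.6486^1.3699 ≈ 5.8892
c_gold = f(k_gold) − (n + g + δ)·k_gold = 1.6140 − 0.074×5.8892 ≈ 1.1782

c_gold ≈ 1.178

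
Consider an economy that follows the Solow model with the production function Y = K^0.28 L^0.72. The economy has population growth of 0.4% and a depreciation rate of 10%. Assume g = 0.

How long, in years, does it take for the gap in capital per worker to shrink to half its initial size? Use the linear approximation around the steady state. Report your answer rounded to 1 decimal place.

Near the steady state the convergence rate is λ = (1 − α)(n + δ).
λ = (1 − 0.28) × 0.104 = 0.72 × 0.104 = 0.07488
Half-life = ln 2 / λ = 0.6931 / 0.07488 ≈ 9.26 years

half-life ≈ 9.3 years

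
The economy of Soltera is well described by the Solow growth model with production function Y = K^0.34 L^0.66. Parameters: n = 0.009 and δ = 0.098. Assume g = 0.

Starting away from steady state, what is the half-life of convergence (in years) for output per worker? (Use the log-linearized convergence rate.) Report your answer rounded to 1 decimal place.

Near the steady state the convergence rate is λ = (1 − α)(n + δ).
λ = (1 − 0.34) × 0.107 = 0.66 × 0.107 = 0.07062
Half-life = ln 2 / λ = 0.6931 / 0.07062 ≈ 9.81 years

half-life ≈ 9.8 years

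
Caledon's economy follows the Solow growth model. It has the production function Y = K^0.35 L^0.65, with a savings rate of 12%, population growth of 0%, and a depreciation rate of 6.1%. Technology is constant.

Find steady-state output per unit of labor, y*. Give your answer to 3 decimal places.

y* = 1.440

In steady state, investment equals break-even investment: s·k^α = (n + δ)·k.
Dividing both sides by k: k^(1−α) = s / (n + δ).
k^0.65 = 0.12 / (0.000 + 0.061) = 0.12 / 0.061 = 1.9672
k* = 1.9672^(1/0.65) ≈ 2.8319
y* = (k*)^α = 2.8319^0.35 ≈ 1.4396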